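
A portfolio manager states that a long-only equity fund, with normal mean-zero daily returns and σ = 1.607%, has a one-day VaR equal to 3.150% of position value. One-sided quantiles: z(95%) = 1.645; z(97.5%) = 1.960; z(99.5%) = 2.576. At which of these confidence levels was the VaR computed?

97.5%

Implied z = VaR/σ = 3.150 / 1.607 = 1.960.
This matches z(97.5%) = 1.960.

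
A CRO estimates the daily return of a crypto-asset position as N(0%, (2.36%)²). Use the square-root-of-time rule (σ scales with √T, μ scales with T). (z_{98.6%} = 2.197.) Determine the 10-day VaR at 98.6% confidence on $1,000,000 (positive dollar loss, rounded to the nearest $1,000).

σ_{10d} = 2.36% × √10 = 7.463%.
VaR = 2.197 × 7.463% = 16.396%.
On $1,000,000: 0.16396 × $1,000,000 = $163,960.

$164,000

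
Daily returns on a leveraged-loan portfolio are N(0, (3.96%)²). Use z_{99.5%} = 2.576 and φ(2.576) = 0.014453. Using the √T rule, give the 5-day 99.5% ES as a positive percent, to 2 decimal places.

25.60%

σ_{5d} = 3.96% × √5 = 8.855%.
ES multiplier = φ(z)/(1−α) = 0.014453/0.005 = 2.891.
ES = 8.855% × 2.891 = 25.600%.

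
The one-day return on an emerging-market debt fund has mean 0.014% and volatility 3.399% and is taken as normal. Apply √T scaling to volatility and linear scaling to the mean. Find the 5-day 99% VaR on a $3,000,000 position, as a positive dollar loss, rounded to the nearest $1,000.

$528,000

At 99%, z = 2.326.
σ_{5d} = 3.399% × √5 = 7.600%; μ_{5d} = 5 × 0.014% = 0.070%.
VaR = −(0.070%) + 2.326 × 7.600% = 17.608%.
On $3,000,000: 0.17608 × $3,000,000 = $528,240.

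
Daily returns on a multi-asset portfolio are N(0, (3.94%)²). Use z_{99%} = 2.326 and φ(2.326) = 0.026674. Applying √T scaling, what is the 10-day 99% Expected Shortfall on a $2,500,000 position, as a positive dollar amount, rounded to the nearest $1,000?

σ_{10d} = 3.94% × √10 = 12.459%.
ES multiplier = φ(z)/(1−α) = 0.026674/0.01 = 2.667.
ES = 12.459% × 2.667 = 33.228%; on $2,500,000: $830,700.

$831,000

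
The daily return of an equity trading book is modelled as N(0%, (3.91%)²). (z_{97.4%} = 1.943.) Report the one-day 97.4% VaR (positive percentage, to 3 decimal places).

VaR = z·σ = 1.943 × 3.91% = 7.597%.

7.597%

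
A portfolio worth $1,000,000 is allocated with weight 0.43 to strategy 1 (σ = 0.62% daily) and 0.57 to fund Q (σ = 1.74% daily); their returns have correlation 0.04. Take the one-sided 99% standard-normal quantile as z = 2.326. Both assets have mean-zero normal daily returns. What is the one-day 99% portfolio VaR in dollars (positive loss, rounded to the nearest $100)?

σ_p² = 0.43²·0.62² + 0.57²·1.74² + 2·0.04·0.43·0.57·0.62·1.74 = 1.0759 (%²).
σ_p = √1.0759 = 1.037%.
VaR = 2.326 × 1.037% = 2.412%; on $1,000,000 that is $24,120.

$24,100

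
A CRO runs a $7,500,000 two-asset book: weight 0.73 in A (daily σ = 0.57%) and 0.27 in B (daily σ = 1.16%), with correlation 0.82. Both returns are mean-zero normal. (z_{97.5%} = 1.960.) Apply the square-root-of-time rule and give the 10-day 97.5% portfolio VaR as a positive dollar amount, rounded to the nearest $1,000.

$324,000

σ_p = √(0.73²·0.57² + 0.27²·1.16² + 2·0.82·0.73·0.27·0.57·1.16) = 0.696%.
σ_{10d} = 0.696% × √10 = 2.201%.
VaR = 1.960 × 2.201% = 4.314%; on $7,500,000 that is $323,550.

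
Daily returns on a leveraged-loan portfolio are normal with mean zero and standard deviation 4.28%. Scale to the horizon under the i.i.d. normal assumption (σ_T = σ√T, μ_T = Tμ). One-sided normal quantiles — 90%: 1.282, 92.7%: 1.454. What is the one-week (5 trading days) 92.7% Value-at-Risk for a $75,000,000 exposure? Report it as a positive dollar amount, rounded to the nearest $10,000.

$10,440,000

σ_{5d} = 4.28% × √5 = 9.570%.
VaR = 1.454 × 9.570% = 13.915%.
On $75,000,000: 0.13915 × $75,000,000 = $10,436,250.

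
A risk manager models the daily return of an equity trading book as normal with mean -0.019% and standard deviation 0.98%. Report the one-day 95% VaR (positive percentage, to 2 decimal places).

At 95% one-sided, z = 1.645.
VaR = −μ + z·σ = −(-0.019%) + 1.645 × 0.98% = 1.631%.

1.63%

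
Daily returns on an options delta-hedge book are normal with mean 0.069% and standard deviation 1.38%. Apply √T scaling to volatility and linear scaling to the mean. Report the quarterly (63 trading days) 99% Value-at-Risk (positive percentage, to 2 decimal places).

21.13%

At 99%, z = 2.326.
σ_{63d} = 1.38% × √63 = 10.953%; μ_{63d} = 63 × 0.069% = 4.347%.
VaR = −(4.347%) + 2.326 × 10.953% = 21.130%.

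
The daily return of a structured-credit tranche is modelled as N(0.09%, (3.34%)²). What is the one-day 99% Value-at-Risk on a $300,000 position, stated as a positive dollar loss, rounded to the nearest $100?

At 99% one-sided, z = 2.326.
VaR = −μ + z·σ = −(0.09%) + 2.326 × 3.34% = 7.679%.
On $300,000: 0.07679 × $300,000 = $23,037.

$23,000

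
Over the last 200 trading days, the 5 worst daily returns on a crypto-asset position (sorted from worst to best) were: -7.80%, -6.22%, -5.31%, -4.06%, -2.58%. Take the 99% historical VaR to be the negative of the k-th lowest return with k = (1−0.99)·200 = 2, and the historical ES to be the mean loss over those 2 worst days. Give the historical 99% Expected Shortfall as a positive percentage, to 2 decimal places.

7.01%

The 2 worst returns sum to -14.02%.
ES = −(-14.02%) / 2 = 7.01%.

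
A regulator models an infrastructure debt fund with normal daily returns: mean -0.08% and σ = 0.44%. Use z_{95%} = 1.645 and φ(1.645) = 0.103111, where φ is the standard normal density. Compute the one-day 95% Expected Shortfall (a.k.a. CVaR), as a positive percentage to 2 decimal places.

0.99%

Tail multiplier: φ(z)/(1−α) = 0.103111 / 0.05 = 2.062.
ES = −(-0.08%) + 0.44% × 2.062 = 0.987%.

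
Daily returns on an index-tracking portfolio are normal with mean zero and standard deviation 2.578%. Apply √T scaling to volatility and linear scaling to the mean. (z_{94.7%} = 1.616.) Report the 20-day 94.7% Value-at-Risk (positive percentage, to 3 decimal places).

σ_{20d} = 2.578% × √20 = 11.529%.
VaR = 1.616 × 11.529% = 18.631%.

18.631%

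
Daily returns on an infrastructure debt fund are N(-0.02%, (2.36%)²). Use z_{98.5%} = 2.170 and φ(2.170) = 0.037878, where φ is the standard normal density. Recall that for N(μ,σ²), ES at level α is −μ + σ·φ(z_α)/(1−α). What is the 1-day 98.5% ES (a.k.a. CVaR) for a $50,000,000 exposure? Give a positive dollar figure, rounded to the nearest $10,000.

$2,990,000

Tail multiplier: φ(z)/(1−α) = 0.037878 / 0.015 = 2.525.
ES = −(-0.02%) + 2.36% × 2.525 = 5.979%.
On $50,000,000: 0.05979 × $50,000,000 = $2,989,500.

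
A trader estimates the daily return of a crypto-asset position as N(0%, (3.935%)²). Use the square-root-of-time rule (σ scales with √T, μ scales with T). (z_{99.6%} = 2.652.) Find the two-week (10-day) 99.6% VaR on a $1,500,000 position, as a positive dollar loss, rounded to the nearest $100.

σ_{10d} = 3.935% × √10 = 12.444%.
VaR = 2.652 × 12.444% = 33.001%.
On $1,500,000: 0.33001 × $1,500,000 = $495,015.

$495,000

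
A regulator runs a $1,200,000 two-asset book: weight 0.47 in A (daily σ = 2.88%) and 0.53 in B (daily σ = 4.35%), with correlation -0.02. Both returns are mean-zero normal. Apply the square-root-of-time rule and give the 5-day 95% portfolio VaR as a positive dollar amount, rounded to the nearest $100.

σ_p = √(0.47²·2.88² + 0.53²·4.35² + 2·-0.02·0.47·0.53·2.88·4.35) = 2.650%.
σ_{5d} = 2.650% × √5 = 5.926%.
z(95%) = 1.645.
VaR = 1.645 × 5.926% = 9.748%; on $1,200,000 that is $116,976.

$117,000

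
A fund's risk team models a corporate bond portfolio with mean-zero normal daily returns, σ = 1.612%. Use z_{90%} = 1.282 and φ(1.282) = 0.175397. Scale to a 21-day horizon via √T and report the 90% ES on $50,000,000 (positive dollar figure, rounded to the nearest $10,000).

σ_{21d} = 1.612% × √21 = 7.387%.
ES multiplier = φ(z)/(1−α) = 0.175397/0.1 = 1.754.
ES = 7.387% × 1.754 = 12.957%; on $50,000,000: $6,478,500.

$6,480,000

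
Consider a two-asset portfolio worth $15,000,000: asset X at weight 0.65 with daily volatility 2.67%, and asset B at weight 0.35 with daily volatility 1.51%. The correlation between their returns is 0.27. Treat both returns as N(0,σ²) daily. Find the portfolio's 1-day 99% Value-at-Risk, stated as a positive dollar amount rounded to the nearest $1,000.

σ_p² = 0.65²·2.67² + 0.35²·1.51² + 2·0.27·0.65·0.35·2.67·1.51 = 3.7866 (%²).
σ_p = √3.7866 = 1.946%.
At 99%, z = 2.326.
VaR = 2.326 × 1.946% = 4.526%; on $15,000,000 that is $678,900.

$679,000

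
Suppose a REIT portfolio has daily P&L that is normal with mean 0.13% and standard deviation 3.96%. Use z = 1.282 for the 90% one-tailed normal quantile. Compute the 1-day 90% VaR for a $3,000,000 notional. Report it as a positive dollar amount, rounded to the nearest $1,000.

$148,000

VaR = −μ + z·σ = −(0.13%) + 1.282 × 3.96% = 4.947%.
On $3,000,000: 0.04947 × $3,000,000 = $148,410.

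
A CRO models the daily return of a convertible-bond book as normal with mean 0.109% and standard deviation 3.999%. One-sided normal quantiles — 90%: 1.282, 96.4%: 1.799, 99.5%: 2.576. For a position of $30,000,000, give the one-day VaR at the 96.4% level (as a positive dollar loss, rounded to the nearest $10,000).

VaR = −μ + z·σ = −(0.109%) + 1.799 × 3.999% = 7.085%.
On $30,000,000: 0.07085 × $30,000,000 = $2,125,500.

$2,130,000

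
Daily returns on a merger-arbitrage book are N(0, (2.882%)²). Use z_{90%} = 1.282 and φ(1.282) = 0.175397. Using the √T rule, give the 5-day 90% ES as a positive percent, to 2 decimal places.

σ_{5d} = 2.882% × √5 = 6.444%.
ES multiplier = φ(z)/(1−α) = 0.175397/0.1 = 1.754.
ES = 6.444% × 1.754 = 11.303%.

11.30%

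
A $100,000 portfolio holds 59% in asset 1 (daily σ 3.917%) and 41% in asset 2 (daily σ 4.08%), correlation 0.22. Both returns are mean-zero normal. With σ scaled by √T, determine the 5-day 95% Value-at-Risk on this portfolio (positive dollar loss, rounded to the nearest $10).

$11,540

σ_p = √(0.59²·3.917² + 0.41²·4.08² + 2·0.22·0.59·0.41·3.917·4.08) = 3.137%.
σ_{5d} = 3.137% × √5 = 7.015%.
z(95%) = 1.645.
VaR = 1.645 × 7.015% = 11.540%; on $100,000 that is $11,540.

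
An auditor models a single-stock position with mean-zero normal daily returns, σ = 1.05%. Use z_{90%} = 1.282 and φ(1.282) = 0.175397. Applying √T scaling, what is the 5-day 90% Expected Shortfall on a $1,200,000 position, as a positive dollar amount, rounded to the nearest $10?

σ_{5d} = 1.05% × √5 = 2.348%.
ES multiplier = φ(z)/(1−α) = 0.175397/0.1 = 1.754.
ES = 2.348% × 1.754 = 4.118%; on $1,200,000: $49,416.

$49,420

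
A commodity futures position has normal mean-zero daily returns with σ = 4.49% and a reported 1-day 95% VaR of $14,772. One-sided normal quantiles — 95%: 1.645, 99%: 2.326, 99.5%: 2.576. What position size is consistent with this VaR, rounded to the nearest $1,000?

VaR as a fraction of value: z·σ = 1.645 × 4.49% = 7.38605%.
Position = $14,772 / 0.0738605 = $199,999.

$200,000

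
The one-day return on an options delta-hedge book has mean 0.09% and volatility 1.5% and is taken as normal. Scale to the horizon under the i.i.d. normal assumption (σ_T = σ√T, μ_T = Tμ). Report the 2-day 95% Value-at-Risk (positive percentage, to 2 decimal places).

At 95%, z = 1.645.
σ_{2d} = 1.5% × √2 = 2.121%; μ_{2d} = 2 × 0.09% = 0.180%.
VaR = −(0.180%) + 1.645 × 2.121% = 3.309%.

3.31%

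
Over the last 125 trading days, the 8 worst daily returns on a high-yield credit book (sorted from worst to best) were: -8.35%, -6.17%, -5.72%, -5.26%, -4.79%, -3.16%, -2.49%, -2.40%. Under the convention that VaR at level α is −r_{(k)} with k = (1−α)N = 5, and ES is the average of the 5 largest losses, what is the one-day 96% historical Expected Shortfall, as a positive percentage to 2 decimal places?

6.06%

The 5 worst returns sum to -30.29%.
ES = −(-30.29%) / 5 = 6.058% ≈ 6.06%.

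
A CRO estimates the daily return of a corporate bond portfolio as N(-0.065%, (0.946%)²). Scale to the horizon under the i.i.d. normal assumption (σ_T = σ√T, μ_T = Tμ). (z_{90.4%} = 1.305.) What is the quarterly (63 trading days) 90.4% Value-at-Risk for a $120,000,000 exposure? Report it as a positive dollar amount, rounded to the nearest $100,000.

$16,700,000

σ_{63d} = 0.946% × √63 = 7.509%; μ_{63d} = 63 × -0.065% = -4.095%.
VaR = −(-4.095%) + 1.305 × 7.509% = 13.894%.
On $120,000,000: 0.13894 × $120,000,000 = $16,672,800.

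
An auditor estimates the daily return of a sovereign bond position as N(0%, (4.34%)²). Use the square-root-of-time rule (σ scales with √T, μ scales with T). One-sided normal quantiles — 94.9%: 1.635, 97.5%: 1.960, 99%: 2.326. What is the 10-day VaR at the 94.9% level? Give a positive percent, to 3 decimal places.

22.439%

σ_{10d} = 4.34% × √10 = 13.724%.
VaR = 1.635 × 13.724% = 22.439%.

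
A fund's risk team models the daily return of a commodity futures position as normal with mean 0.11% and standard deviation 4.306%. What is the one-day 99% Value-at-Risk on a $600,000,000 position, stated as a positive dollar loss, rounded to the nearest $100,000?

At 99% one-sided, z = 2.326.
VaR = −μ + z·σ = −(0.11%) + 2.326 × 4.306% = 9.906%.
On $600,000,000: 0.09906 × $600,000,000 = $59,436,000.

$59,400,000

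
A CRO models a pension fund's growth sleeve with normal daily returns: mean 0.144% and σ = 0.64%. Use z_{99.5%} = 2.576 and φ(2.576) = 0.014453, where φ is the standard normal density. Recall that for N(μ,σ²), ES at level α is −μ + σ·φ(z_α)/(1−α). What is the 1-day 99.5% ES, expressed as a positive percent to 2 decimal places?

Tail multiplier: φ(z)/(1−α) = 0.014453 / 0.005 = 2.891.
ES = −(0.144%) + 0.64% × 2.891 = 1.706%.

1.71%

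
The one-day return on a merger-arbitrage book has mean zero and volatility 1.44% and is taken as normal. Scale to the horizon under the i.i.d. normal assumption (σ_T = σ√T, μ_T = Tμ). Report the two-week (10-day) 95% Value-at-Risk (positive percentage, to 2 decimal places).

7.49%

At 95%, z = 1.645.
σ_{10d} = 1.44% × √10 = 4.554%.
VaR = 1.645 × 4.554% = 7.491%.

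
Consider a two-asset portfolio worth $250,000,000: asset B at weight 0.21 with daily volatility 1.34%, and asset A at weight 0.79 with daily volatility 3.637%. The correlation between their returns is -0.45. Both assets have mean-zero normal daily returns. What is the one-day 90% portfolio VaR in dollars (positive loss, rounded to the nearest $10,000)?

$8,840,000

σ_p² = 0.21²·1.34² + 0.79²·3.637² + 2·-0.45·0.21·0.79·1.34·3.637 = 7.6070 (%²).
σ_p = √7.6070 = 2.758%.
At 90%, z = 1.282.
VaR = 1.282 × 2.758% = 3.536%; on $250,000,000 that is $8,840,000.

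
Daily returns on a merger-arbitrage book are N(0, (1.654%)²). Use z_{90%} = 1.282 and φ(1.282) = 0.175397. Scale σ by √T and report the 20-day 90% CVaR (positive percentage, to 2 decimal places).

12.97%

σ_{20d} = 1.654% × √20 = 7.397%.
ES multiplier = φ(z)/(1−α) = 0.175397/0.1 = 1.754.
ES = 7.397% × 1.754 = 12.974%.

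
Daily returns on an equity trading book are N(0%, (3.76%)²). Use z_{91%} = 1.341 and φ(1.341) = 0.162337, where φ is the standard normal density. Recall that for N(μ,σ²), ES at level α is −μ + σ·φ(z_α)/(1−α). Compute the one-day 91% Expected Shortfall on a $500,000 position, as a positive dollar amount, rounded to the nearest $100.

$33,900

Tail multiplier: φ(z)/(1−α) = 0.162337 / 0.09 = 1.804.
ES = 3.76% × 1.804 = 6.783%.
On $500,000: 0.06783 × $500,000 = $33,915.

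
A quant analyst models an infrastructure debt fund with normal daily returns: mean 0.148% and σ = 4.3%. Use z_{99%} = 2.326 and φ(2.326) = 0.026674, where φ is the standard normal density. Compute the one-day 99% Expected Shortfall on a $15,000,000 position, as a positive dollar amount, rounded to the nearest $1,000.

$1,698,000

Tail multiplier: φ(z)/(1−α) = 0.026674 / 0.01 = 2.667.
ES = −(0.148%) + 4.3% × 2.667 = 11.320%.
On $15,000,000: 0.11320 × $15,000,000 = $1,698,000.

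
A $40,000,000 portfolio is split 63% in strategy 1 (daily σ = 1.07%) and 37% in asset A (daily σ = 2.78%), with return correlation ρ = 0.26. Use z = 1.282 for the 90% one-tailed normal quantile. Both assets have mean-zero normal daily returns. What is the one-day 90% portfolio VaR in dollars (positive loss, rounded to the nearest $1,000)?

σ_p² = 0.63²·1.07² + 0.37²·2.78² + 2·0.26·0.63·0.37·1.07·2.78 = 1.8730 (%²).
σ_p = √1.8730 = 1.369%.
VaR = 1.282 × 1.369% = 1.755%; on $40,000,000 that is $702,000.

$702,000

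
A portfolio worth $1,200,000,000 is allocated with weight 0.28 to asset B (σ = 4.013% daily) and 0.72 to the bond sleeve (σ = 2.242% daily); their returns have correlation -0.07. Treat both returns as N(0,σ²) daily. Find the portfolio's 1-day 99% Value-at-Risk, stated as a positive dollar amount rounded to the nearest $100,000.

$53,100,000

σ_p² = 0.28²·4.013² + 0.72²·2.242² + 2·-0.07·0.28·0.72·4.013·2.242 = 3.6144 (%²).
σ_p = √3.6144 = 1.901%.
At 99%, z = 2.326.
VaR = 2.326 × 1.901% = 4.422%; on $1,200,000,000 that is $53,064,000.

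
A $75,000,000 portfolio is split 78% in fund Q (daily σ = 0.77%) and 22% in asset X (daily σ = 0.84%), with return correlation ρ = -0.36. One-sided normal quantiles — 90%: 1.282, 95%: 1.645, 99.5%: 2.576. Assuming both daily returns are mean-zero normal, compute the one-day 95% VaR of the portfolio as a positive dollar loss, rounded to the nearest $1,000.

σ_p² = 0.78²·0.77² + 0.22²·0.84² + 2·-0.36·0.78·0.22·0.77·0.84 = 0.3150 (%²).
σ_p = √0.3150 = 0.561%.
VaR = 1.645 × 0.561% = 0.923%; on $75,000,000 that is $692,250.

$692,000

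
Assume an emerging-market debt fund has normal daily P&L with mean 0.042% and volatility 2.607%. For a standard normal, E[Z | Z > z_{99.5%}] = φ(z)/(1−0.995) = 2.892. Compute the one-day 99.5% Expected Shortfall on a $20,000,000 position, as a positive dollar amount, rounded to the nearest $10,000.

$1,500,000

ES = −(0.042%) + 2.607% × 2.892 = 7.497%.
On $20,000,000: 0.07497 × $20,000,000 = $1,499,400.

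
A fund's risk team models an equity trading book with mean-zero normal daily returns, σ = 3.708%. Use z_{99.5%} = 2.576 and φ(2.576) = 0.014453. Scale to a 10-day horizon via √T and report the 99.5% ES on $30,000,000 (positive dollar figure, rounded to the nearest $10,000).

σ_{10d} = 3.708% × √10 = 11.726%.
ES multiplier = φ(z)/(1−α) = 0.014453/0.005 = 2.891.
ES = 11.726% × 2.891 = 33.900%; on $30,000,000: $10,170,000.

$10,170,000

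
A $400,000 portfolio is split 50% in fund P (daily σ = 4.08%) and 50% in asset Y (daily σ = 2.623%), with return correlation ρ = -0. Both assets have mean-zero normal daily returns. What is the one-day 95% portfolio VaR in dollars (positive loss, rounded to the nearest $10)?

$15,960

σ_p² = 0.5²·4.08² + 0.5²·2.623² + 2·-0·0.5·0.5·4.08·2.623 = 5.8816 (%²).
σ_p = √5.8816 = 2.425%.
At 95%, z = 1.645.
VaR = 1.645 × 2.425% = 3.989%; on $400,000 that is $15,956.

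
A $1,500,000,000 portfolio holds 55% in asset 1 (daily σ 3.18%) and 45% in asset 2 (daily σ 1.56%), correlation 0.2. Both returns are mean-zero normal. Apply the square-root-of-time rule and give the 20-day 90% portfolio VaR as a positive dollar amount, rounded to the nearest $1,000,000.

σ_p = √(0.55²·3.18² + 0.45²·1.56² + 2·0.2·0.55·0.45·3.18·1.56) = 2.011%.
σ_{20d} = 2.011% × √20 = 8.993%.
z(90%) = 1.282.
VaR = 1.282 × 8.993% = 11.529%; on $1,500,000,000 that is $172,935,000.

$173,000,000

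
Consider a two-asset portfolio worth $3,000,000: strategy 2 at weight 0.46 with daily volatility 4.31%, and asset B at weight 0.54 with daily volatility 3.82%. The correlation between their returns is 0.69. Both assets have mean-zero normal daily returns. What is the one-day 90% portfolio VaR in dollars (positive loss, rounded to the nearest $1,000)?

$143,000

σ_p² = 0.46²·4.31² + 0.54²·3.82² + 2·0.69·0.46·0.54·4.31·3.82 = 13.8296 (%²).
σ_p = √13.8296 = 3.719%.
At 90%, z = 1.282.
VaR = 1.282 × 3.719% = 4.768%; on $3,000,000 that is $143,040.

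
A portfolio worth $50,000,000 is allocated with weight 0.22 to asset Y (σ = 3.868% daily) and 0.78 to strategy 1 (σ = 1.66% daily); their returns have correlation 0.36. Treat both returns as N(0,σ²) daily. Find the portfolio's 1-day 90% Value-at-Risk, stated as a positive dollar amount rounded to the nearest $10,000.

σ_p² = 0.22²·3.868² + 0.78²·1.66² + 2·0.36·0.22·0.78·3.868·1.66 = 3.1940 (%²).
σ_p = √3.1940 = 1.787%.
At 90%, z = 1.282.
VaR = 1.282 × 1.787% = 2.291%; on $50,000,000 that is $1,145,500.

$1,150,000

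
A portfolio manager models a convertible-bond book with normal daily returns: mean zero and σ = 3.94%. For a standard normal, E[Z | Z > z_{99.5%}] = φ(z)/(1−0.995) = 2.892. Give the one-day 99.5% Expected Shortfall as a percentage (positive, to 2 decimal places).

ES = 3.94% × 2.892 = 11.394%.

11.39%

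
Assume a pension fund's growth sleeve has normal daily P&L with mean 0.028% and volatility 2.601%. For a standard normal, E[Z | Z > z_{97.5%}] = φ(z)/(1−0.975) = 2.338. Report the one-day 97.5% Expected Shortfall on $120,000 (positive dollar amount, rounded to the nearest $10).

ES = −(0.028%) + 2.601% × 2.338 = 6.053%.
On $120,000: 0.06053 × $120,000 = $7,264.

$7,260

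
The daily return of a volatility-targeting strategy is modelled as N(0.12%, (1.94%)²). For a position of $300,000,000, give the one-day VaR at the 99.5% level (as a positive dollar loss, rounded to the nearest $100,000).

$14,600,000

At 99.5% one-sided, z = 2.576.
VaR = −μ + z·σ = −(0.12%) + 2.576 × 1.94% = 4.877%.
On $300,000,000: 0.04877 × $300,000,000 = $14,631,000.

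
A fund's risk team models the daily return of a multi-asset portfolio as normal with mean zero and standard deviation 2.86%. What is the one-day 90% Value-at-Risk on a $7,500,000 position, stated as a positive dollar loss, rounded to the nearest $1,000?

At 90% one-sided, z = 1.282.
VaR = z·σ = 1.282 × 2.86% = 3.667%.
On $7,500,000: 0.03667 × $7,500,000 = $275,025.

$275,000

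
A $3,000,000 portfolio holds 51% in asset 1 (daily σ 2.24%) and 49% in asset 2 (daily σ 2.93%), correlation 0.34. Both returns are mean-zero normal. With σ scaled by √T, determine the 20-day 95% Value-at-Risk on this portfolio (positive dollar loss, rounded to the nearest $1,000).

$467,000

σ_p = √(0.51²·2.24² + 0.49²·2.93² + 2·0.34·0.51·0.49·2.24·2.93) = 2.117%.
σ_{20d} = 2.117% × √20 = 9.468%.
z(95%) = 1.645.
VaR = 1.645 × 9.468% = 15.575%; on $3,000,000 that is $467,250.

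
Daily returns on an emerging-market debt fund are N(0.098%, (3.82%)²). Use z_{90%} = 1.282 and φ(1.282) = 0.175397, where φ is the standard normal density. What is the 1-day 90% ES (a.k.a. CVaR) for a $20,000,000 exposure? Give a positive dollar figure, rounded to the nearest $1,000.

$1,320,000

Tail multiplier: φ(z)/(1−α) = 0.175397 / 0.1 = 1.754.
ES = −(0.098%) + 3.82% × 1.754 = 6.602%.
On $20,000,000: 0.06602 × $20,000,000 = $1,320,400.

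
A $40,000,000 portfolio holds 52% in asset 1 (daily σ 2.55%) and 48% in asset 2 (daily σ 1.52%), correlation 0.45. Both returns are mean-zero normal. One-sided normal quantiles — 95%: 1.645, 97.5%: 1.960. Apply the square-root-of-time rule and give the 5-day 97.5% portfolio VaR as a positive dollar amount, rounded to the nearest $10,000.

$3,120,000

σ_p = √(0.52²·2.55² + 0.48²·1.52² + 2·0.45·0.52·0.48·2.55·1.52) = 1.778%.
σ_{5d} = 1.778% × √5 = 3.976%.
VaR = 1.960 × 3.976% = 7.793%; on $40,000,000 that is $3,117,200.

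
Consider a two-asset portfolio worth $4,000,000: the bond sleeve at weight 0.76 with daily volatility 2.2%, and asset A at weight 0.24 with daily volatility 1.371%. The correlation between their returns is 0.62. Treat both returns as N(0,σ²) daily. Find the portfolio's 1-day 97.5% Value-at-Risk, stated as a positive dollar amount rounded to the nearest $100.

σ_p² = 0.76²·2.2² + 0.24²·1.371² + 2·0.62·0.76·0.24·2.2·1.371 = 3.5860 (%²).
σ_p = √3.5860 = 1.894%.
At 97.5%, z = 1.960.
VaR = 1.960 × 1.894% = 3.712%; on $4,000,000 that is $148,480.

$148,500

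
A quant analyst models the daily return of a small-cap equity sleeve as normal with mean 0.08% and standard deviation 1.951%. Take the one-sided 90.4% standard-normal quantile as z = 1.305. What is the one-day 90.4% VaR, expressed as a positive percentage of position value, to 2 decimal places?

2.47%

VaR = −μ + z·σ = −(0.08%) + 1.305 × 1.951% = 2.466%.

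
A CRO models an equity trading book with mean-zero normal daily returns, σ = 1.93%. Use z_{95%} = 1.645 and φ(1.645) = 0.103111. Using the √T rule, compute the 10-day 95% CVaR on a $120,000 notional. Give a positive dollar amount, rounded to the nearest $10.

$15,100

σ_{10d} = 1.93% × √10 = 6.103%.
ES multiplier = φ(z)/(1−α) = 0.103111/0.05 = 2.062.
ES = 6.103% × 2.062 = 12.584%; on $120,000: $15,101.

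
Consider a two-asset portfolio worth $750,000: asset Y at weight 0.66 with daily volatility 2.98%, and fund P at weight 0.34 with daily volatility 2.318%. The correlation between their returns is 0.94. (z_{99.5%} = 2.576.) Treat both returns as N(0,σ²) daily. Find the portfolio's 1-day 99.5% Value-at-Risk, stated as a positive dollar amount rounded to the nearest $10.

$52,570

σ_p² = 0.66²·2.98² + 0.34²·2.318² + 2·0.94·0.66·0.34·2.98·2.318 = 7.4036 (%²).
σ_p = √7.4036 = 2.721%.
VaR = 2.576 × 2.721% = 7.009%; on $750,000 that is $52,568.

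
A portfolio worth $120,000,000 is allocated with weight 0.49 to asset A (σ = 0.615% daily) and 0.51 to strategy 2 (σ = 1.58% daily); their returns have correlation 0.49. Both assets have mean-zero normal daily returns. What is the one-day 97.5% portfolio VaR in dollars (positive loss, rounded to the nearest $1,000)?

σ_p² = 0.49²·0.615² + 0.51²·1.58² + 2·0.49·0.49·0.51·0.615·1.58 = 0.9781 (%²).
σ_p = √0.9781 = 0.989%.
At 97.5%, z = 1.960.
VaR = 1.960 × 0.989% = 1.938%; on $120,000,000 that is $2,325,600.

$2,326,000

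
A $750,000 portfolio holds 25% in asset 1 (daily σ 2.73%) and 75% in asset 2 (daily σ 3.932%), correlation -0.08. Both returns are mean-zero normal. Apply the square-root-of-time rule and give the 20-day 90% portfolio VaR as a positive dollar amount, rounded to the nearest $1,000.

$128,000

σ_p = √(0.25²·2.73² + 0.75²·3.932² + 2·-0.08·0.25·0.75·2.73·3.932) = 2.973%.
σ_{20d} = 2.973% × √20 = 13.296%.
z(90%) = 1.282.
VaR = 1.282 × 13.296% = 17.045%; on $750,000 that is $127,838.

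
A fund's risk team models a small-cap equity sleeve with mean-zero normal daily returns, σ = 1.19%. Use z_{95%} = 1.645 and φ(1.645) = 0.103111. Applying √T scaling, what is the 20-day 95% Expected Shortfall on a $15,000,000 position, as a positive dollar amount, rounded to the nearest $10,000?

$1,650,000

σ_{20d} = 1.19% × √20 = 5.322%.
ES multiplier = φ(z)/(1−α) = 0.103111/0.05 = 2.062.
ES = 5.322% × 2.062 = 10.974%; on $15,000,000: $1,646,100.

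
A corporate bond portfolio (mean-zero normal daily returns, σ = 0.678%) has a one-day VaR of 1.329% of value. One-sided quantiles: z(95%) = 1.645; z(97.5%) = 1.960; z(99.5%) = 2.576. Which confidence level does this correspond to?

Implied z = VaR/σ = 1.329 / 0.678 = 1.960.
This matches z(97.5%) = 1.960.

97.5%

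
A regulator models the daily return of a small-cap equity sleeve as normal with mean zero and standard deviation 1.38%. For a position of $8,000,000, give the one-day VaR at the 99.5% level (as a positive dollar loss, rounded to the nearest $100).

At 99.5% one-sided, z = 2.576.
VaR = z·σ = 2.576 × 1.38% = 3.555%.
On $8,000,000: 0.03555 × $8,000,000 = $284,400.

$284,400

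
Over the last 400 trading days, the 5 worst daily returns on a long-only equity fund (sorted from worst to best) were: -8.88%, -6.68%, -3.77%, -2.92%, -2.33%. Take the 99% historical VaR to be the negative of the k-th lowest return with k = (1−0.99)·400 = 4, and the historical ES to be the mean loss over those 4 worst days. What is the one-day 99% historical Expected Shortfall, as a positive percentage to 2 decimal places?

The 4 worst returns sum to -22.25%.
ES = −(-22.25%) / 4 = 5.5625% ≈ 5.56%.

5.56%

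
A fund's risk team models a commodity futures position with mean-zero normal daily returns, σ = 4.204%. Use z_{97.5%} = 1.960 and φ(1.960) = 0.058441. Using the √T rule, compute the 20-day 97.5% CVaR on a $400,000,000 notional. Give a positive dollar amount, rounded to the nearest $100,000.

$175,800,000

σ_{20d} = 4.204% × √20 = 18.801%.
ES multiplier = φ(z)/(1−α) = 0.058441/0.025 = 2.338.
ES = 18.801% × 2.338 = 43.957%; on $400,000,000: $175,828,000.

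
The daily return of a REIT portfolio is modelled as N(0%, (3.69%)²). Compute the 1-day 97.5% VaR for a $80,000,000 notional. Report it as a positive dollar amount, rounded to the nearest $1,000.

At 97.5% one-sided, z = 1.960.
VaR = z·σ = 1.960 × 3.69% = 7.232%.
On $80,000,000: 0.07232 × $80,000,000 = $5,785,600.

$5,786,000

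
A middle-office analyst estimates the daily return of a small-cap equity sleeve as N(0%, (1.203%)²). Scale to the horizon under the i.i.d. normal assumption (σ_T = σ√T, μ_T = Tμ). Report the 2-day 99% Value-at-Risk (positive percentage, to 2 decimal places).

At 99%, z = 2.326.
σ_{2d} = 1.203% × √2 = 1.701%.
VaR = 2.326 × 1.701% = 3.957%.

3.96%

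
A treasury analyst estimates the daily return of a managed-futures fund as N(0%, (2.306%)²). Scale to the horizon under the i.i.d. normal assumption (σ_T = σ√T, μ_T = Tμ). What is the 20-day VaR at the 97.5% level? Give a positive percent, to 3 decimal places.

20.213%

At 97.5%, z = 1.960.
σ_{20d} = 2.306% × √20 = 10.313%.
VaR = 1.960 × 10.313% = 20.213%.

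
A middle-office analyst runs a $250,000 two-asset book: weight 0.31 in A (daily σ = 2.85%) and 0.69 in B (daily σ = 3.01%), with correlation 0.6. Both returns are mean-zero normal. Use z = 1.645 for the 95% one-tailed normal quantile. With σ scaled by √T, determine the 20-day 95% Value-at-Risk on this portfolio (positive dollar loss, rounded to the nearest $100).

σ_p = √(0.31²·2.85² + 0.69²·3.01² + 2·0.6·0.31·0.69·2.85·3.01) = 2.701%.
σ_{20d} = 2.701% × √20 = 12.079%.
VaR = 1.645 × 12.079% = 19.870%; on $250,000 that is $49,675.

$49,700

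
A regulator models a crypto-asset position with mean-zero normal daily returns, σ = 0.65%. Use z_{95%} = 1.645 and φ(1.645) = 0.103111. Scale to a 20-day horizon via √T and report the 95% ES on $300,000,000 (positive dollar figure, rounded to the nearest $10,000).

$17,980,000

σ_{20d} = 0.65% × √20 = 2.907%.
ES multiplier = φ(z)/(1−α) = 0.103111/0.05 = 2.062.
ES = 2.907% × 2.062 = 5.994%; on $300,000,000: $17,982,000.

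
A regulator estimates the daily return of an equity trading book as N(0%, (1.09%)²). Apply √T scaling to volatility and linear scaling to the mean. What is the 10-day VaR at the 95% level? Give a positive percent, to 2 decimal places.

5.67%

At 95%, z = 1.645.
σ_{10d} = 1.09% × √10 = 3.447%.
VaR = 1.645 × 3.447% = 5.670%.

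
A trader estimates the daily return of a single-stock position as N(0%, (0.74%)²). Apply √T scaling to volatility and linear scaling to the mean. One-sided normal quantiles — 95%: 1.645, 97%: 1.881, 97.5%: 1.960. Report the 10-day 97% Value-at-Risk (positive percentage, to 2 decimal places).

σ_{10d} = 0.74% × √10 = 2.340%.
VaR = 1.881 × 2.340% = 4.402%.

4.40%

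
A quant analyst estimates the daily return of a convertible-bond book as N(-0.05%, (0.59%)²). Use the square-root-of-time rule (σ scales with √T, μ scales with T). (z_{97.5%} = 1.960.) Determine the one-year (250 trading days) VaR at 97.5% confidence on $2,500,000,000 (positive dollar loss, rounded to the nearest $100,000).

σ_{250d} = 0.59% × √250 = 9.329%; μ_{250d} = 250 × -0.05% = -12.500%.
VaR = −(-12.500%) + 1.960 × 9.329% = 30.785%.
On $2,500,000,000: 0.30785 × $2,500,000,000 = $769,625,000.

$769,600,000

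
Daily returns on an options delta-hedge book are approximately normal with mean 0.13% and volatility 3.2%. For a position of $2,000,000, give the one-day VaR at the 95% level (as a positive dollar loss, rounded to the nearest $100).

At 95% one-sided, z = 1.645.
VaR = −μ + z·σ = −(0.13%) + 1.645 × 3.2% = 5.134%.
On $2,000,000: 0.05134 × $2,000,000 = $102,680.

$102,700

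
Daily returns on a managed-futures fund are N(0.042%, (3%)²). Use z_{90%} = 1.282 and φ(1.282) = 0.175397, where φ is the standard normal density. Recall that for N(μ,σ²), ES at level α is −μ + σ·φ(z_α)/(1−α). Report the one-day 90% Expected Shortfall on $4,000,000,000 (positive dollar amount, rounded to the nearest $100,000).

$208,800,000

Tail multiplier: φ(z)/(1−α) = 0.175397 / 0.1 = 1.754.
ES = −(0.042%) + 3% × 1.754 = 5.220%.
On $4,000,000,000: 0.05220 × $4,000,000,000 = $208,800,000.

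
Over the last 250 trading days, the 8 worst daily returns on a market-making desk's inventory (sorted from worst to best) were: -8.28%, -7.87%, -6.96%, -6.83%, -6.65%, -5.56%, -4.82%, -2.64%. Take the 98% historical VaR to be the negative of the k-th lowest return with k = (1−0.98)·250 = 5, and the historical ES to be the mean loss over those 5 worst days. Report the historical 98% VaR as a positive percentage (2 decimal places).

6.65%

k = 5; the 5th lowest return is -6.65%, so VaR = 6.65%.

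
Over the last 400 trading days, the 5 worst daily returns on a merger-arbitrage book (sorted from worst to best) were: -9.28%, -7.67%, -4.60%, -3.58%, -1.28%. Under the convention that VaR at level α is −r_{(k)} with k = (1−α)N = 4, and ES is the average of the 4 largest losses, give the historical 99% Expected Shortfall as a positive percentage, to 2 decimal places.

6.28%

The 4 worst returns sum to -25.13%.
ES = −(-25.13%) / 4 = 6.2825% ≈ 6.28%.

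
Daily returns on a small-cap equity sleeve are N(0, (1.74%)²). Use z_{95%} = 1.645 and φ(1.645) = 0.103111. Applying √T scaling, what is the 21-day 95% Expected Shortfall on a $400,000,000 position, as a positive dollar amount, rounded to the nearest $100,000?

σ_{21d} = 1.74% × √21 = 7.974%.
ES multiplier = φ(z)/(1−α) = 0.103111/0.05 = 2.062.
ES = 7.974% × 2.062 = 16.442%; on $400,000,000: $65,768,000.

$65,800,000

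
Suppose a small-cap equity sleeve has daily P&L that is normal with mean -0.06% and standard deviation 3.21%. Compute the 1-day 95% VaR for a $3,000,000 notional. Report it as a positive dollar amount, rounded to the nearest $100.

$160,200

At 95% one-sided, z = 1.645.
VaR = −μ + z·σ = −(-0.06%) + 1.645 × 3.21% = 5.340%.
On $3,000,000: 0.05340 × $3,000,000 = $160,200.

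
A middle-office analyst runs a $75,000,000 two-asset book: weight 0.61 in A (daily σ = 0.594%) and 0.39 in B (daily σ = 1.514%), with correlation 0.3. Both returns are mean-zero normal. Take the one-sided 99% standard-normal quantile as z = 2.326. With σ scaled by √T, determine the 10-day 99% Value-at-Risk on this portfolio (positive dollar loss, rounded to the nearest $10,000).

$4,300,000

σ_p = √(0.61²·0.594² + 0.39²·1.514² + 2·0.3·0.61·0.39·0.594·1.514) = 0.780%.
σ_{10d} = 0.780% × √10 = 2.467%.
VaR = 2.326 × 2.467% = 5.738%; on $75,000,000 that is $4,303,500.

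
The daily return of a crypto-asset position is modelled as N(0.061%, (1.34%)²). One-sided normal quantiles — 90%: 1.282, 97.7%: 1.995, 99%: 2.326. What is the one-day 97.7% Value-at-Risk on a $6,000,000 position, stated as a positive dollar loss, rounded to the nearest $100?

$156,700

VaR = −μ + z·σ = −(0.061%) + 1.995 × 1.34% = 2.612%.
On $6,000,000: 0.02612 × $6,000,000 = $156,720.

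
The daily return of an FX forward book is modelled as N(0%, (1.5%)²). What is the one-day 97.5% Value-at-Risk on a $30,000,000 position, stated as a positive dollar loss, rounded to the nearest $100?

At 97.5% one-sided, z = 1.960.
VaR = z·σ = 1.960 × 1.5% = 2.940%.
On $30,000,000: 0.02940 × $30,000,000 = $882,000.

$882,000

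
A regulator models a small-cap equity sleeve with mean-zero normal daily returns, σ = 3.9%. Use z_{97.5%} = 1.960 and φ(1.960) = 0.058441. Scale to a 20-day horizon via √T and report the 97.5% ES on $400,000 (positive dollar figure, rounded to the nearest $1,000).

σ_{20d} = 3.9% × √20 = 17.441%.
ES multiplier = φ(z)/(1−α) = 0.058441/0.025 = 2.338.
ES = 17.441% × 2.338 = 40.777%; on $400,000: $163,108.

$163,000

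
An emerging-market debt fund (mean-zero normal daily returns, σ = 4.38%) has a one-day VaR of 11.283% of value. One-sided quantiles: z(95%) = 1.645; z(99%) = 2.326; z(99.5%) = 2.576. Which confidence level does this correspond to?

Implied z = VaR/σ = 11.283 / 4.38 = 2.576.
This matches z(99.5%) = 2.576.

99.5%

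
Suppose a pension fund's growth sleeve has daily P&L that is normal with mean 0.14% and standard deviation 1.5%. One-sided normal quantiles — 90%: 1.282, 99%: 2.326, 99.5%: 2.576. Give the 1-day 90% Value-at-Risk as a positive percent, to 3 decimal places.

1.783%

VaR = −μ + z·σ = −(0.14%) + 1.282 × 1.5% = 1.783%.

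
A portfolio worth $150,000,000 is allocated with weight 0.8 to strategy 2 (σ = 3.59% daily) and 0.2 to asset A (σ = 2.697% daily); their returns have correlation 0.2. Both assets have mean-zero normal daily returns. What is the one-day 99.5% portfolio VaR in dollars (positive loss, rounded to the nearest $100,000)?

$11,700,000

σ_p² = 0.8²·3.59² + 0.2²·2.697² + 2·0.2·0.8·0.2·3.59·2.697 = 9.1590 (%²).
σ_p = √9.1590 = 3.026%.
At 99.5%, z = 2.576.
VaR = 2.576 × 3.026% = 7.795%; on $150,000,000 that is $11,692,500.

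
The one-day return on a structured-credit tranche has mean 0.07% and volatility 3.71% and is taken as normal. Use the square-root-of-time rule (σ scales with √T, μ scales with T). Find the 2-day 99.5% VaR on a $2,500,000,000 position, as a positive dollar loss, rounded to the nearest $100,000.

At 99.5%, z = 2.576.
σ_{2d} = 3.71% × √2 = 5.247%; μ_{2d} = 2 × 0.07% = 0.140%.
VaR = −(0.140%) + 2.576 × 5.247% = 13.376%.
On $2,500,000,000: 0.13376 × $2,500,000,000 = $334,400,000.

$334,400,000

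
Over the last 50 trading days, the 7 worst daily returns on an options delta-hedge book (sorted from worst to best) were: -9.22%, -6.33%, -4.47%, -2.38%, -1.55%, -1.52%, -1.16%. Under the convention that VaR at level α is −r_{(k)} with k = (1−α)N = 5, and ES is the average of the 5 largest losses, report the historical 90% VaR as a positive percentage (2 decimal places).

1.55%

k = 5; the 5th lowest return is -1.55%, so VaR = 1.55%.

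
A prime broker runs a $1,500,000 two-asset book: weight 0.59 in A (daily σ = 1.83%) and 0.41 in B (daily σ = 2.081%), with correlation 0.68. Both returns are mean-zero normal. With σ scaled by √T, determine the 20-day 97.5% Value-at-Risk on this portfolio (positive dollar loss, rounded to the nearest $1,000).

σ_p = √(0.59²·1.83² + 0.41²·2.081² + 2·0.68·0.59·0.41·1.83·2.081) = 1.774%.
σ_{20d} = 1.774% × √20 = 7.934%.
z(97.5%) = 1.960.
VaR = 1.960 × 7.934% = 15.551%; on $1,500,000 that is $233,265.

$233,000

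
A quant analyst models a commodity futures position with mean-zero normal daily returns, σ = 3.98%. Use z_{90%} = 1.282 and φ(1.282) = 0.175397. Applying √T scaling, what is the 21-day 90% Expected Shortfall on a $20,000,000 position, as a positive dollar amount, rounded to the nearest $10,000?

σ_{21d} = 3.98% × √21 = 18.239%.
ES multiplier = φ(z)/(1−α) = 0.175397/0.1 = 1.754.
ES = 18.239% × 1.754 = 31.991%; on $20,000,000: $6,398,200.

$6,400,000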